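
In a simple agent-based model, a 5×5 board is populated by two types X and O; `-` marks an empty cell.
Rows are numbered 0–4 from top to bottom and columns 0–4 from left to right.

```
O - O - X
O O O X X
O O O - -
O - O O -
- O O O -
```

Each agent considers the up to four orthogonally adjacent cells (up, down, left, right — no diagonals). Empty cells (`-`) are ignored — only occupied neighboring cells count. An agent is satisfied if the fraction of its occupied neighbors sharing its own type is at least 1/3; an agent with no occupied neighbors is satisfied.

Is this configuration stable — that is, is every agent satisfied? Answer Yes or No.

Row 0: (0,0)O 1/1 ✓ · (0,2)O 1/1 ✓ · (0,4)X 1/1 ✓
Row 1: (1,0)O 3/3 ✓ · (1,1)O 3/3 ✓ · (1,2)O 3/4 ✓ · (1,3)X 1/2 ✓ · (1,4)X 2/2 ✓
Row 2: (2,0)O 3/3 ✓ · (2,1)O 3/3 ✓ · (2,2)O 3/3 ✓
Row 3: (3,0)O 1/1 ✓ · (3,2)O 3/3 ✓ · (3,3)O 2/2 ✓
Row 4: (4,1)O 1/1 ✓ · (4,2)O 3/3 ✓ · (4,3)O 2/2 ✓
All meet the threshold, so the configuration is stable.

Yes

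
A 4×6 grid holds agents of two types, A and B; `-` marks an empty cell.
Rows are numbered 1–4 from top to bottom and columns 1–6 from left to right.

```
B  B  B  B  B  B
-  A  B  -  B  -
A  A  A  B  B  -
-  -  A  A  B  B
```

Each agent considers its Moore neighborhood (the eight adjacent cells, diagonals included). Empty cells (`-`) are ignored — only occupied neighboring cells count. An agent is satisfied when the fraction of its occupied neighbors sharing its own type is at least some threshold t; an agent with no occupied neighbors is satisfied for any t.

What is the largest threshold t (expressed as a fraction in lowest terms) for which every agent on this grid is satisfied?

2/5

Row 1: (1,1)B 1/2 · (1,2)B 3/4 · (1,3)B 3/4 · (1,4)B 4/4 · (1,5)B 3/3 · (1,6)B 2/2
Row 2: (2,2)A 3/7 · (2,3)B 4/7 · (2,5)B 5/5
Row 3: (3,1)A 2/2 · (3,2)A 4/5 · (3,3)A 4/6 · (3,4)B 4/7 · (3,5)B 4/5
Row 4: (4,3)A 3/4 · (4,4)A 2/5 · (4,5)B 3/4 · (4,6)B 2/2
The smallest same-type fraction is 2/5 at (4,4), which reduces to 2/5. Any threshold above that leaves this agent unsatisfied.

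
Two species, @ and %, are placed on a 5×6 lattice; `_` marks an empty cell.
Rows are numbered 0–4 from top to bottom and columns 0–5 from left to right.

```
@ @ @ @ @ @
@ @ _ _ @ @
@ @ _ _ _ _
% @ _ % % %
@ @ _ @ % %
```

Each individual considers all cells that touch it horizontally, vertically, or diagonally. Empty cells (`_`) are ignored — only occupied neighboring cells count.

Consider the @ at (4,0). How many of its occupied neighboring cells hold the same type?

2

Occupied neighbors of (4,0): (3,0)=%, (3,1)=@, (4,1)=@.
Same type (@): 2 of 3.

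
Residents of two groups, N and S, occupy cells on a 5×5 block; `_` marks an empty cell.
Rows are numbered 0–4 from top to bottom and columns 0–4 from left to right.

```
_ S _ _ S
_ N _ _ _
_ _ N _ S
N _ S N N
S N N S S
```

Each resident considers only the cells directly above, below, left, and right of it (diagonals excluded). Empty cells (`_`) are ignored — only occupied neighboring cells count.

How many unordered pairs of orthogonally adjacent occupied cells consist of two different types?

Scan each occupied cell's neighbors to the right and below so each pair is counted once.
From row 0: 1 unlike of 1 pairs (running 1/1).
From row 2: 2 unlike of 2 pairs (running 3/3).
From row 3: 5 unlike of 6 pairs (running 8/9).
From row 4: 2 unlike of 4 pairs (running 10/13).
Total adjacent occupied pairs: 13; unlike-type pairs: 10.

10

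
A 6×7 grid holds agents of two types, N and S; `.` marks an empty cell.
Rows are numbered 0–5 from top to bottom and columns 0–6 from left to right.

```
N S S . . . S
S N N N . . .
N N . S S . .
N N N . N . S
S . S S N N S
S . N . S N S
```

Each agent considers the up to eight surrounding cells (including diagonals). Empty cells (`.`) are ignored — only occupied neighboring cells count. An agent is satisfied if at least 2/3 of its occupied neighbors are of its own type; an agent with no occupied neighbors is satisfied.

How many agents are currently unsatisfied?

(0,0)N 1/3 ✗
(0,1)S 2/5 ✗
(0,2)S 1/4 ✗
(0,6)S 0/0 ✓
(1,0)S 1/5 ✗
(1,1)N 4/7 ✗
(1,2)N 3/6 ✗
(1,3)N 1/4 ✗
(2,0)N 4/5 ✓
(2,1)N 6/7 ✓
(2,3)S 1/5 ✗
(2,4)S 1/3 ✗
(3,0)N 3/4 ✓
(3,1)N 4/6 ✓
(3,2)N 2/5 ✗
(3,4)N 2/5 ✗
(3,6)S 1/2 ✗
(4,0)S 1/3 ✗
(4,2)S 1/4 ✗
(4,3)S 2/6 ✗
(4,4)N 3/5 ✗
(4,5)N 3/7 ✗
(4,6)S 2/4 ✗
(5,0)S 1/1 ✓
(5,2)N 0/2 ✗
(5,4)S 1/4 ✗
(5,5)N 2/5 ✗
(5,6)S 1/3 ✗
Unsatisfied: (0,0), (0,1), (0,2), (1,0), (1,1), (1,2), (1,3), (2,3), (2,4), (3,2), (3,4), (3,6), (4,0), (4,2), (4,3), (4,4), (4,5), (4,6), (5,2), (5,4), (5,5), (5,6) — 22 in total.

22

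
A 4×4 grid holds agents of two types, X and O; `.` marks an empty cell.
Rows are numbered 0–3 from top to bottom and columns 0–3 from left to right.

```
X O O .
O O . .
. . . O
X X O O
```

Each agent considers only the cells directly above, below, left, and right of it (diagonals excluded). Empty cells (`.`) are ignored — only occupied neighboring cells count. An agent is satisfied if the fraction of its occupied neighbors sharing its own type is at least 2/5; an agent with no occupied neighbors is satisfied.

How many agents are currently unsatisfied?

1

Row 0: (0,0)X 0/2 not · (0,1)O 2/3 satisfied · (0,2)O 1/1 satisfied
Row 1: (1,0)O 1/2 satisfied · (1,1)O 2/2 satisfied
Row 2: (2,3)O 1/1 satisfied
Row 3: (3,0)X 1/1 satisfied · (3,1)X 1/2 satisfied · (3,2)O 1/2 satisfied · (3,3)O 2/2 satisfied
Unsatisfied: (0,0) — 1 in total.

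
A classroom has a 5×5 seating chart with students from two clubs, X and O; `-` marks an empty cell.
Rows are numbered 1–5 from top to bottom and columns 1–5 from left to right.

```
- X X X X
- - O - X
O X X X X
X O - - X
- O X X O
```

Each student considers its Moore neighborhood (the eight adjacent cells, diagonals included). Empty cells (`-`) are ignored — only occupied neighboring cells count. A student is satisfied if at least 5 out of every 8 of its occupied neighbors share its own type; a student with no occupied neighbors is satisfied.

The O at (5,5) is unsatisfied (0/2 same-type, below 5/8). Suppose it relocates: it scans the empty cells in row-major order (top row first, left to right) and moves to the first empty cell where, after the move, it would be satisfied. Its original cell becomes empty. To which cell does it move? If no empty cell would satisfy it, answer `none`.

(5,1)

Vacating (5,5). Empty cells in order:
  (1,1): 0/1 same-type → still unsatisfied.
  (2,1): 1/3 same-type → still unsatisfied.
  (2,2): 2/6 same-type → still unsatisfied.
  (2,4): 1/8 same-type → still unsatisfied.
  (4,3): 2/7 same-type → still unsatisfied.
  (4,4): 0/6 same-type → still unsatisfied.
  (5,1): 2/3 same-type → satisfied — stop here.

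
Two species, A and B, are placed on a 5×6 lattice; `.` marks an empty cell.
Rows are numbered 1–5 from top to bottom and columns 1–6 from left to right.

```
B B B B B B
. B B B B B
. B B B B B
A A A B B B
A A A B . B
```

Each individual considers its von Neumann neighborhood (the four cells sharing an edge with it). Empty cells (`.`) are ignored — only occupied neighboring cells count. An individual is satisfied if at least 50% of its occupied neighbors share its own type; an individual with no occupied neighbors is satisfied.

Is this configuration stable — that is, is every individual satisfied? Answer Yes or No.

(1,1)B 1/1 ok
(1,2)B 3/3 ok
(1,3)B 3/3 ok
(1,4)B 3/3 ok
(1,5)B 3/3 ok
(1,6)B 2/2 ok
(2,2)B 3/3 ok
(2,3)B 4/4 ok
(2,4)B 4/4 ok
(2,5)B 4/4 ok
(2,6)B 3/3 ok
(3,2)B 2/3 ok
(3,3)B 3/4 ok
(3,4)B 4/4 ok
(3,5)B 4/4 ok
(3,6)B 3/3 ok
(4,1)A 2/2 ok
(4,2)A 3/4 ok
(4,3)A 2/4 ok
(4,4)B 3/4 ok
(4,5)B 3/3 ok
(4,6)B 3/3 ok
(5,1)A 2/2 ok
(5,2)A 3/3 ok
(5,3)A 2/3 ok
(5,4)B 1/2 ok
(5,6)B 1/1 ok
All meet the threshold, so the configuration is stable.

Yes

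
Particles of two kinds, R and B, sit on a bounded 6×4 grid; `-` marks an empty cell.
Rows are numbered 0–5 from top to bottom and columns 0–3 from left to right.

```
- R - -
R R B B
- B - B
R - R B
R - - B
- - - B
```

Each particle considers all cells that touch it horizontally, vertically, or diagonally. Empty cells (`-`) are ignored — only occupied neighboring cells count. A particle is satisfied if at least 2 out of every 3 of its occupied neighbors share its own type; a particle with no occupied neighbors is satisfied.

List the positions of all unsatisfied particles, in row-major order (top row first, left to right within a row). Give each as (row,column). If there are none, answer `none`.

(1,1), (1,2), (2,1), (3,0), (3,2)

(0,1)R 2/3 ok
(1,0)R 2/3 ok
(1,1)R 2/4 unhappy
(1,2)B 3/5 unhappy
(1,3)B 2/2 ok
(2,1)B 1/5 unhappy
(2,3)B 3/4 ok
(3,0)R 1/2 unhappy
(3,2)R 0/4 unhappy
(3,3)B 2/3 ok
(4,0)R 1/1 ok
(4,3)B 2/3 ok
(5,3)B 1/1 ok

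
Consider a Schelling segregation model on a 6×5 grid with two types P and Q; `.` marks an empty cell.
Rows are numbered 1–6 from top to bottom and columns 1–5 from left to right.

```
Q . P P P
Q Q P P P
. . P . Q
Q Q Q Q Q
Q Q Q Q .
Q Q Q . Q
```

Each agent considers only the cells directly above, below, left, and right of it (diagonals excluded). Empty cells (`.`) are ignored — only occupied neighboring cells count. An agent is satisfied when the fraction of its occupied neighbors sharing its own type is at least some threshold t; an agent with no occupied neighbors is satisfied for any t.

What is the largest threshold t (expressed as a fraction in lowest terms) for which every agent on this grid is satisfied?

Row 1: (1,1)Q 1/1 · (1,3)P 2/2 · (1,4)P 3/3 · (1,5)P 2/2
Row 2: (2,1)Q 2/2 · (2,2)Q 1/2 · (2,3)P 3/4 · (2,4)P 3/3 · (2,5)P 2/3
Row 3: (3,3)P 1/2 · (3,5)Q 1/2
Row 4: (4,1)Q 2/2 · (4,2)Q 3/3 · (4,3)Q 3/4 · (4,4)Q 3/3 · (4,5)Q 2/2
Row 5: (5,1)Q 3/3 · (5,2)Q 4/4 · (5,3)Q 4/4 · (5,4)Q 2/2
Row 6: (6,1)Q 2/2 · (6,2)Q 3/3 · (6,3)Q 2/2 · (6,5)Q — no occupied neighbors
The smallest same-type fraction is 1/2 at (2,2), which reduces to 1/2. Any threshold above that leaves this agent unsatisfied.

1/2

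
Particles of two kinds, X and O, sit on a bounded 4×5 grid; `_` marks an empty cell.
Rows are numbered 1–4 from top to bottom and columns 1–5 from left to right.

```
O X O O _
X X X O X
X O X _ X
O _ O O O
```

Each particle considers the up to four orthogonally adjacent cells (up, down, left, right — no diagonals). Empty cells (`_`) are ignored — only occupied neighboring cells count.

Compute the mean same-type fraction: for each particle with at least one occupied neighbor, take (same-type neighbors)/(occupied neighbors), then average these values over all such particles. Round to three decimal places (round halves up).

0.446

(1,1)O 0/2
(1,2)X 1/3
(1,3)O 1/3
(1,4)O 2/2
(2,1)X 2/3
(2,2)X 3/4
(2,3)X 2/4
(2,4)O 1/3
(2,5)X 1/2
(3,1)X 1/3
(3,2)O 0/3
(3,3)X 1/3
(3,5)X 1/2
(4,1)O 0/1
(4,3)O 1/2
(4,4)O 2/2
(4,5)O 1/2
Sum over 17 particles: 0/2 + 1/3 + 1/3 + 2/2 + 2/3 + 3/4 + 2/4 + 1/3 + 1/2 + 1/3 + 0/3 + 1/3 + 1/2 + 0/1 + 1/2 + 2/2 + 1/2 = 91/12; mean = 91/12 ÷ 17 = 91/204 = 0.446078… → 0.446.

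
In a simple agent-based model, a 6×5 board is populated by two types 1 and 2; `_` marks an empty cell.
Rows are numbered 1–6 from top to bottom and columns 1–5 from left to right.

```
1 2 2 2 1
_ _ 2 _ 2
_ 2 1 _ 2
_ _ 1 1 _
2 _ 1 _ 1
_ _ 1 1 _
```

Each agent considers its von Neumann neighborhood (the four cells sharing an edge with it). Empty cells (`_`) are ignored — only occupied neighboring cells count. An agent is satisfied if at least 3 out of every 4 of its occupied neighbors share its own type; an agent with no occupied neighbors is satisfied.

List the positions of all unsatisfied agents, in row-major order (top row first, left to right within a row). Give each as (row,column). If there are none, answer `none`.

Row 1: (1,1)1 0/1 unhappy · (1,2)2 1/2 unhappy · (1,3)2 3/3 ok · (1,4)2 1/2 unhappy · (1,5)1 0/2 unhappy
Row 2: (2,3)2 1/2 unhappy · (2,5)2 1/2 unhappy
Row 3: (3,2)2 0/1 unhappy · (3,3)1 1/3 unhappy · (3,5)2 1/1 ok
Row 4: (4,3)1 3/3 ok · (4,4)1 1/1 ok
Row 5: (5,1)2 0/0 ok · (5,3)1 2/2 ok · (5,5)1 0/0 ok
Row 6: (6,3)1 2/2 ok · (6,4)1 1/1 ok

(1,1), (1,2), (1,4), (1,5), (2,3), (2,5), (3,2), (3,3)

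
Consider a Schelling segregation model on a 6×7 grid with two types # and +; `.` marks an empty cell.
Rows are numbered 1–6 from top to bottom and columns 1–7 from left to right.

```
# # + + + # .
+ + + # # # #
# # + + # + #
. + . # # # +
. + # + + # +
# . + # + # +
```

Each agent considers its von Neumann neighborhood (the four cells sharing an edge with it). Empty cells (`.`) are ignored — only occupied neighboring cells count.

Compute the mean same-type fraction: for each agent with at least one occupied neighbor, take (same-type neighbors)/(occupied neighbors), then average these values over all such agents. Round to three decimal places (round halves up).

(1,1)# 1/2
(1,2)# 1/3
(1,3)+ 2/3
(1,4)+ 2/3
(1,5)+ 1/3
(1,6)# 1/2
(2,1)+ 1/3
(2,2)+ 2/4
(2,3)+ 3/4
(2,4)# 1/4
(2,5)# 3/4
(2,6)# 3/4
(2,7)# 2/2
(3,1)# 1/2
(3,2)# 1/4
(3,3)+ 2/3
(3,4)+ 1/4
(3,5)# 2/4
(3,6)+ 0/4
(3,7)# 1/3
(4,2)+ 1/2
(4,4)# 1/3
(4,5)# 3/4
(4,6)# 2/4
(4,7)+ 1/3
(5,2)+ 1/2
(5,3)# 0/3
(5,4)+ 1/4
(5,5)+ 2/4
(5,6)# 2/4
(5,7)+ 2/3
(6,1)# — no occupied neighbors
(6,3)+ 0/2
(6,4)# 0/3
(6,5)+ 1/3
(6,6)# 1/3
(6,7)+ 1/2
Sum over 36 agents: 1/2 + 1/3 + 2/3 + 2/3 + 1/3 + 1/2 + 1/3 + 2/4 + 3/4 + 1/4 + 3/4 + 3/4 + 2/2 + 1/2 + 1/4 + 2/3 + 1/4 + 2/4 + 0/4 + 1/3 + 1/2 + 1/3 + 3/4 + 2/4 + 1/3 + 1/2 + 0/3 + 1/4 + 2/4 + 2/4 + 2/3 + 0/2 + 0/3 + 1/3 + 1/3 + 1/2 = 95/6; mean = 95/6 ÷ 36 = 95/216 = 0.439814… → 0.440.

0.440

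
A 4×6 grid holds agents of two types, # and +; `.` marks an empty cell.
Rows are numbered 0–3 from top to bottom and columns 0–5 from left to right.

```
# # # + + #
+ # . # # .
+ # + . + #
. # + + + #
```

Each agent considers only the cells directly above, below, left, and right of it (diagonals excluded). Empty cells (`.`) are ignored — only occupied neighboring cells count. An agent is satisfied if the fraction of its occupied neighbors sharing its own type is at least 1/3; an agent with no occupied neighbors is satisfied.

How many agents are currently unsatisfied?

Row 0: (0,0)# 1/2 ok · (0,1)# 3/3 ok · (0,2)# 1/2 ok · (0,3)+ 1/3 ok · (0,4)+ 1/3 ok · (0,5)# 0/1 unhappy
Row 1: (1,0)+ 1/3 ok · (1,1)# 2/3 ok · (1,3)# 1/2 ok · (1,4)# 1/3 ok
Row 2: (2,0)+ 1/2 ok · (2,1)# 2/4 ok · (2,2)+ 1/2 ok · (2,4)+ 1/3 ok · (2,5)# 1/2 ok
Row 3: (3,1)# 1/2 ok · (3,2)+ 2/3 ok · (3,3)+ 2/2 ok · (3,4)+ 2/3 ok · (3,5)# 1/2 ok
Unsatisfied: (0,5) — 1 in total.

1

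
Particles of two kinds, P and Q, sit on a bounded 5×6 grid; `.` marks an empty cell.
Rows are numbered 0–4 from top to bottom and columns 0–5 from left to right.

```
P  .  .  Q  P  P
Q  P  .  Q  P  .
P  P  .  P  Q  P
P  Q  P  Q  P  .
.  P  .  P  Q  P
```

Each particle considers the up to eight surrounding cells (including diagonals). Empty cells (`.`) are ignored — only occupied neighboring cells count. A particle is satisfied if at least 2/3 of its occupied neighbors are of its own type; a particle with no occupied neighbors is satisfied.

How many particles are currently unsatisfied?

15

(0,0)P 1/2 ✗
(0,3)Q 1/3 ✗
(0,4)P 2/4 ✗
(0,5)P 2/2 ✓
(1,0)Q 0/4 ✗
(1,1)P 3/4 ✓
(1,3)Q 2/5 ✗
(1,4)P 4/7 ✗
(2,0)P 3/5 ✗
(2,1)P 4/6 ✓
(2,3)P 3/6 ✗
(2,4)Q 2/6 ✗
(2,5)P 2/3 ✓
(3,0)P 3/4 ✓
(3,1)Q 0/5 ✗
(3,2)P 4/6 ✓
(3,3)Q 2/6 ✗
(3,4)P 4/7 ✗
(4,1)P 2/3 ✓
(4,3)P 2/4 ✗
(4,4)Q 1/4 ✗
(4,5)P 1/2 ✗
Unsatisfied: (0,0), (0,3), (0,4), (1,0), (1,3), (1,4), (2,0), (2,3), (2,4), (3,1), (3,3), (3,4), (4,3), (4,4), (4,5) — 15 in total.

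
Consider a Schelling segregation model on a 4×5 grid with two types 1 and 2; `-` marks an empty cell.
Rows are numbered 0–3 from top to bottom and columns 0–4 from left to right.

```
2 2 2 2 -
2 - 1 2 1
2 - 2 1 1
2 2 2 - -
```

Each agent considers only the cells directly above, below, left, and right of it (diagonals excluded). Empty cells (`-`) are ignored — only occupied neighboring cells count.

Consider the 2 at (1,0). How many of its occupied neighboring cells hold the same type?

Occupied neighbors of (1,0): (0,0)=2, (2,0)=2.
Same type (2): 2 of 2.

2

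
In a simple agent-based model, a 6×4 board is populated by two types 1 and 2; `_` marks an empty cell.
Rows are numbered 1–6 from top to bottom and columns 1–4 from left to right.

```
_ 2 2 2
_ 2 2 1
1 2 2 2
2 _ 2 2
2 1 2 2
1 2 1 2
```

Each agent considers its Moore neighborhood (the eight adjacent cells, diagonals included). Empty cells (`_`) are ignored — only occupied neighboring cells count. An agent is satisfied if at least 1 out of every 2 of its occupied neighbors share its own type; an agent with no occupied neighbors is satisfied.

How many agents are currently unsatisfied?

Row 1: (1,2)2 3/3 ✓ · (1,3)2 4/5 ✓ · (1,4)2 2/3 ✓
Row 2: (2,2)2 5/6 ✓ · (2,3)2 7/8 ✓ · (2,4)1 0/5 ✗
Row 3: (3,1)1 0/3 ✗ · (3,2)2 5/6 ✓ · (3,3)2 6/7 ✓ · (3,4)2 4/5 ✓
Row 4: (4,1)2 2/4 ✓ · (4,3)2 6/7 ✓ · (4,4)2 5/5 ✓
Row 5: (5,1)2 2/4 ✓ · (5,2)1 2/7 ✗ · (5,3)2 5/7 ✓ · (5,4)2 4/5 ✓
Row 6: (6,1)1 1/3 ✗ · (6,2)2 2/5 ✗ · (6,3)1 1/5 ✗ · (6,4)2 2/3 ✓
Unsatisfied: (2,4), (3,1), (5,2), (6,1), (6,2), (6,3) — 6 in total.

6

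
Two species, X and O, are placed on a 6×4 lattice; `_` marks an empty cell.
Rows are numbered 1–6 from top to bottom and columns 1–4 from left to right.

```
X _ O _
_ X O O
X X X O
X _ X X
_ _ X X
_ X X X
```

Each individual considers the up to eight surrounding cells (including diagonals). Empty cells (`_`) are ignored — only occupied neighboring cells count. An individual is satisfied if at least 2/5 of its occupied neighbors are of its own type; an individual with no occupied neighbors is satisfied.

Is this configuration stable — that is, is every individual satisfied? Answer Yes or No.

(1,1)X 1/1 ok
(1,3)O 2/3 ok
(2,2)X 4/6 ok
(2,3)O 3/6 ok
(2,4)O 3/4 ok
(3,1)X 3/3 ok
(3,2)X 5/6 ok
(3,3)X 4/7 ok
(3,4)O 2/5 ok
(4,1)X 2/2 ok
(4,3)X 5/6 ok
(4,4)X 4/5 ok
(5,3)X 6/6 ok
(5,4)X 5/5 ok
(6,2)X 2/2 ok
(6,3)X 4/4 ok
(6,4)X 3/3 ok
All meet the threshold, so the configuration is stable.

Yes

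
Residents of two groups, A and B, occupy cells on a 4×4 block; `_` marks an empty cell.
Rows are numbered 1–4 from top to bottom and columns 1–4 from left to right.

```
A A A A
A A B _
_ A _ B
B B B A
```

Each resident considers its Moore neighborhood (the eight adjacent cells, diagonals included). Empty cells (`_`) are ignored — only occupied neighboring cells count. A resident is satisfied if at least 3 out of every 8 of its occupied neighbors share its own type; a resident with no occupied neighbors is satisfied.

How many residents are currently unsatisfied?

3

Row 1: (1,1)A 3/3 satisfied · (1,2)A 4/5 satisfied · (1,3)A 3/4 satisfied · (1,4)A 1/2 satisfied
Row 2: (2,1)A 4/4 satisfied · (2,2)A 5/6 satisfied · (2,3)B 1/6 not
Row 3: (3,2)A 2/6 not · (3,4)B 2/3 satisfied
Row 4: (4,1)B 1/2 satisfied · (4,2)B 2/3 satisfied · (4,3)B 2/4 satisfied · (4,4)A 0/2 not
Unsatisfied: (2,3), (3,2), (4,4) — 3 in total.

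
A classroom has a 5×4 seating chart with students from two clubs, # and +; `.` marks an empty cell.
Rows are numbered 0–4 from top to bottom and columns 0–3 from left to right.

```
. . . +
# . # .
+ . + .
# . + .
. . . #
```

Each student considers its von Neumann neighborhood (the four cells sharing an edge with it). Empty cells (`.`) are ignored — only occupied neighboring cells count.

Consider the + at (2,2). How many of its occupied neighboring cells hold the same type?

1

Occupied neighbors of (2,2): (1,2)=#, (3,2)=+.
Same type (+): 1 of 2.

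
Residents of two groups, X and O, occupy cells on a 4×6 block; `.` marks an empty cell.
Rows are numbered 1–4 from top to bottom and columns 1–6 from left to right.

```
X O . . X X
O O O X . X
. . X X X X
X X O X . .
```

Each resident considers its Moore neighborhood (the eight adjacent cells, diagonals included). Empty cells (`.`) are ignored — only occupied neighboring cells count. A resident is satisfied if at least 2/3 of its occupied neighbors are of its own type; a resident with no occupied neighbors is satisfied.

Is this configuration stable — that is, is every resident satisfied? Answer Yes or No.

No

Row 1: (1,1)X 0/3 unhappy · (1,2)O 3/4 ok · (1,5)X 3/3 ok · (1,6)X 2/2 ok
Row 2: (2,1)O 2/3 ok · (2,2)O 3/5 unhappy · (2,3)O 2/5 unhappy · (2,4)X 4/5 ok · (2,6)X 4/4 ok
Row 3: (3,3)X 4/7 unhappy · (3,4)X 4/6 ok · (3,5)X 5/5 ok · (3,6)X 2/2 ok
Row 4: (4,1)X 1/1 ok · (4,2)X 2/3 ok · (4,3)O 0/4 unhappy · (4,4)X 3/4 ok
For instance (1,1) has only 0/3 same-type neighbors, below 2/3.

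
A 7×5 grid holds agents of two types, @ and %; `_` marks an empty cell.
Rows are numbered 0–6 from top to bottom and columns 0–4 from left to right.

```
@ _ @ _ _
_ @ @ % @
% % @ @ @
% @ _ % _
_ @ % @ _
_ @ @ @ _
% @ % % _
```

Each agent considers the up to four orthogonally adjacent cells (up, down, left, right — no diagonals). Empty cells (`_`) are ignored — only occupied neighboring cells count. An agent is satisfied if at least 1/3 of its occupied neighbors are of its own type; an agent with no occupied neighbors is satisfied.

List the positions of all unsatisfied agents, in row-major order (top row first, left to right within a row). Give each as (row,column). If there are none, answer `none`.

(0,0)@ 0/0 satisfied
(0,2)@ 1/1 satisfied
(1,1)@ 1/2 satisfied
(1,2)@ 3/4 satisfied
(1,3)% 0/3 not
(1,4)@ 1/2 satisfied
(2,0)% 2/2 satisfied
(2,1)% 1/4 not
(2,2)@ 2/3 satisfied
(2,3)@ 2/4 satisfied
(2,4)@ 2/2 satisfied
(3,0)% 1/2 satisfied
(3,1)@ 1/3 satisfied
(3,3)% 0/2 not
(4,1)@ 2/3 satisfied
(4,2)% 0/3 not
(4,3)@ 1/3 satisfied
(5,1)@ 3/3 satisfied
(5,2)@ 2/4 satisfied
(5,3)@ 2/3 satisfied
(6,0)% 0/1 not
(6,1)@ 1/3 satisfied
(6,2)% 1/3 satisfied
(6,3)% 1/2 satisfied

(1,3), (2,1), (3,3), (4,2), (6,0)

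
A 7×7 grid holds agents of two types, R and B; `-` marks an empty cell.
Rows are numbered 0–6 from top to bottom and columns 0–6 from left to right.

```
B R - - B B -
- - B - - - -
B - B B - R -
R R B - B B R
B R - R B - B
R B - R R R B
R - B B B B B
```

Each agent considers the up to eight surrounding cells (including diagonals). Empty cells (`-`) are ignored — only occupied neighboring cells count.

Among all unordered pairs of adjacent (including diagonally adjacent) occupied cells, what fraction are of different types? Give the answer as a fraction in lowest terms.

7/13

Scan each occupied cell's neighbors to the right and below (and the two forward diagonals) so each pair is counted once.
Row 0: B(0,0)–R(0,1)≠ R(0,1)–B(1,2)≠ B(0,4)–B(0,5)=  → 2/3 unlike.
Row 1: B(1,2)–B(2,2)= B(1,2)–B(2,3)=  → 0/2 unlike.
Row 2: B(2,0)–R(3,0)≠ B(2,0)–R(3,1)≠ B(2,2)–B(2,3)= B(2,2)–B(3,2)= B(2,2)–R(3,1)≠ B(2,3)–B(3,4)= B(2,3)–B(3,2)= R(2,5)–B(3,5)≠ R(2,5)–R(3,6)= R(2,5)–B(3,4)≠  → 5/10 unlike.
Row 3: R(3,0)–R(3,1)= R(3,0)–B(4,0)≠ R(3,0)–R(4,1)= R(3,1)–B(3,2)≠ R(3,1)–R(4,1)= R(3,1)–B(4,0)≠ B(3,2)–R(4,3)≠ B(3,2)–R(4,1)≠ B(3,4)–B(3,5)= B(3,4)–B(4,4)= B(3,4)–R(4,3)≠ B(3,5)–R(3,6)≠ B(3,5)–B(4,6)= B(3,5)–B(4,4)= R(3,6)–B(4,6)≠  → 8/15 unlike.
Row 4: B(4,0)–R(4,1)≠ B(4,0)–R(5,0)≠ B(4,0)–B(5,1)= R(4,1)–B(5,1)≠ R(4,1)–R(5,0)= R(4,3)–B(4,4)≠ R(4,3)–R(5,3)= R(4,3)–R(5,4)= B(4,4)–R(5,4)≠ B(4,4)–R(5,5)≠ B(4,4)–R(5,3)≠ B(4,6)–B(5,6)= B(4,6)–R(5,5)≠  → 8/13 unlike.
Row 5: R(5,0)–B(5,1)≠ R(5,0)–R(6,0)= B(5,1)–B(6,2)= B(5,1)–R(6,0)≠ R(5,3)–R(5,4)= R(5,3)–B(6,3)≠ R(5,3)–B(6,4)≠ R(5,3)–B(6,2)≠ R(5,4)–R(5,5)= R(5,4)–B(6,4)≠ R(5,4)–B(6,5)≠ R(5,4)–B(6,3)≠ R(5,5)–B(5,6)≠ R(5,5)–B(6,5)≠ R(5,5)–B(6,6)≠ R(5,5)–B(6,4)≠ B(5,6)–B(6,6)= B(5,6)–B(6,5)=  → 12/18 unlike.
Row 6: B(6,2)–B(6,3)= B(6,3)–B(6,4)= B(6,4)–B(6,5)= B(6,5)–B(6,6)=  → 0/4 unlike.
Total adjacent occupied pairs: 65; unlike-type pairs: 35.
35/65 reduces to 7/13.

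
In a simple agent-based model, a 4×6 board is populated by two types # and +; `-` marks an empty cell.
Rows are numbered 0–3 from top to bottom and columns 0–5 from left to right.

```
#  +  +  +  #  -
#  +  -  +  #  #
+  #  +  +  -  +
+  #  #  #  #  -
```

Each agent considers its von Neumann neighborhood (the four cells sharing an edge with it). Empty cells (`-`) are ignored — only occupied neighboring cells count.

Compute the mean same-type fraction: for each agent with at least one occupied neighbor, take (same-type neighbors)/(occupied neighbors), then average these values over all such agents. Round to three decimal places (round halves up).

(0,0)# 1/2
(0,1)+ 2/3
(0,2)+ 2/2
(0,3)+ 2/3
(0,4)# 1/2
(1,0)# 1/3
(1,1)+ 1/3
(1,3)+ 2/3
(1,4)# 2/3
(1,5)# 1/2
(2,0)+ 1/3
(2,1)# 1/4
(2,2)+ 1/3
(2,3)+ 2/3
(2,5)+ 0/1
(3,0)+ 1/2
(3,1)# 2/3
(3,2)# 2/3
(3,3)# 2/3
(3,4)# 1/1
Sum over 20 agents: 1/2 + 2/3 + 2/2 + 2/3 + 1/2 + 1/3 + 1/3 + 2/3 + 2/3 + 1/2 + 1/3 + 1/4 + 1/3 + 2/3 + 0/1 + 1/2 + 2/3 + 2/3 + 2/3 + 1/1 = 131/12; mean = 131/12 ÷ 20 = 131/240 = 0.545833… → 0.546.

0.546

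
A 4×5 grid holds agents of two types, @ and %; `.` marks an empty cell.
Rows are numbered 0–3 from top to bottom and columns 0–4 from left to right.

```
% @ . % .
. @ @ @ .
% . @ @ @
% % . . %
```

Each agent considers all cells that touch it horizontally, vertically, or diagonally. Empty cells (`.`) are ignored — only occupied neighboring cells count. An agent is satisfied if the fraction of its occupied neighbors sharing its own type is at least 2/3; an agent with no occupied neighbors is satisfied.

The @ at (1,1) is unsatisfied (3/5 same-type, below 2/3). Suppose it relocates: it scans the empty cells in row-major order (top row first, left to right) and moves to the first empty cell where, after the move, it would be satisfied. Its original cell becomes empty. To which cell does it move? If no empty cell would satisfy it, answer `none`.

Vacating (1,1). Empty cells in order:
  (0,2): 3/4 same-type → satisfied — stop here.

(0,2)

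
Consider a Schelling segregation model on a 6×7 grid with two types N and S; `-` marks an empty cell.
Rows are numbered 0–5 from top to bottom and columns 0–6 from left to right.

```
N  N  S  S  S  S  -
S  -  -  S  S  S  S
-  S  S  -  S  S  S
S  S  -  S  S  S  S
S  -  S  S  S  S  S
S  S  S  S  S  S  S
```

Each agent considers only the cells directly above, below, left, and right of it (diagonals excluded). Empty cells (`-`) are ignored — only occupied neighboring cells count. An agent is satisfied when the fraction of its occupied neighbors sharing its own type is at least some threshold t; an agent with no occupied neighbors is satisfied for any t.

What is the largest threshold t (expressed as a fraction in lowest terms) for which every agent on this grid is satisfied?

0/1

(0,0)N 1/2
(0,1)N 1/2
(0,2)S 1/2
(0,3)S 3/3
(0,4)S 3/3
(0,5)S 2/2
(1,0)S 0/1
(1,3)S 2/2
(1,4)S 4/4
(1,5)S 4/4
(1,6)S 2/2
(2,1)S 2/2
(2,2)S 1/1
(2,4)S 3/3
(2,5)S 4/4
(2,6)S 3/3
(3,0)S 2/2
(3,1)S 2/2
(3,3)S 2/2
(3,4)S 4/4
(3,5)S 4/4
(3,6)S 3/3
(4,0)S 2/2
(4,2)S 2/2
(4,3)S 4/4
(4,4)S 4/4
(4,5)S 4/4
(4,6)S 3/3
(5,0)S 2/2
(5,1)S 2/2
(5,2)S 3/3
(5,3)S 3/3
(5,4)S 3/3
(5,5)S 3/3
(5,6)S 2/2
The smallest same-type fraction is 0/1 at (1,0), which reduces to 0/1. Any threshold above that leaves this agent unsatisfied.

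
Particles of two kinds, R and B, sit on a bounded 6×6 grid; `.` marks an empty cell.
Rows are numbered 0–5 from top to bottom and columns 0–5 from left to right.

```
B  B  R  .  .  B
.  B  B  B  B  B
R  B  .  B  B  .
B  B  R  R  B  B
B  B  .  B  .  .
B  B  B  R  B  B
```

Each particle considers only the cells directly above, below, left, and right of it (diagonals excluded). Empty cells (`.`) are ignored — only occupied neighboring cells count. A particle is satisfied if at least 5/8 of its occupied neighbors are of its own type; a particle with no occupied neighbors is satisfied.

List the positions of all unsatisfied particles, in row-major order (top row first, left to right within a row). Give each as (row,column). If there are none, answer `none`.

Row 0: (0,0)B 1/1 satisfied · (0,1)B 2/3 satisfied · (0,2)R 0/2 not · (0,5)B 1/1 satisfied
Row 1: (1,1)B 3/3 satisfied · (1,2)B 2/3 satisfied · (1,3)B 3/3 satisfied · (1,4)B 3/3 satisfied · (1,5)B 2/2 satisfied
Row 2: (2,0)R 0/2 not · (2,1)B 2/3 satisfied · (2,3)B 2/3 satisfied · (2,4)B 3/3 satisfied
Row 3: (3,0)B 2/3 satisfied · (3,1)B 3/4 satisfied · (3,2)R 1/2 not · (3,3)R 1/4 not · (3,4)B 2/3 satisfied · (3,5)B 1/1 satisfied
Row 4: (4,0)B 3/3 satisfied · (4,1)B 3/3 satisfied · (4,3)B 0/2 not
Row 5: (5,0)B 2/2 satisfied · (5,1)B 3/3 satisfied · (5,2)B 1/2 not · (5,3)R 0/3 not · (5,4)B 1/2 not · (5,5)B 1/1 satisfied

(0,2), (2,0), (3,2), (3,3), (4,3), (5,2), (5,3), (5,4)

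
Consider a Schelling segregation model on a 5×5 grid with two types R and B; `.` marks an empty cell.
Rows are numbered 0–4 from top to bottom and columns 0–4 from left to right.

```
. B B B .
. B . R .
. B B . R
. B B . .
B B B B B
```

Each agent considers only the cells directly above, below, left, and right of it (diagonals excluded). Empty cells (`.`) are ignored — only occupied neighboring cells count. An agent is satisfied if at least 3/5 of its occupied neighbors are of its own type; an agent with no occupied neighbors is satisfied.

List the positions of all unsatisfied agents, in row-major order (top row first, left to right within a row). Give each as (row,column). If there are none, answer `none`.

Row 0: (0,1)B 2/2 ✓ · (0,2)B 2/2 ✓ · (0,3)B 1/2 ✗
Row 1: (1,1)B 2/2 ✓ · (1,3)R 0/1 ✗
Row 2: (2,1)B 3/3 ✓ · (2,2)B 2/2 ✓ · (2,4)R 0/0 ✓
Row 3: (3,1)B 3/3 ✓ · (3,2)B 3/3 ✓
Row 4: (4,0)B 1/1 ✓ · (4,1)B 3/3 ✓ · (4,2)B 3/3 ✓ · (4,3)B 2/2 ✓ · (4,4)B 1/1 ✓

(0,3), (1,3)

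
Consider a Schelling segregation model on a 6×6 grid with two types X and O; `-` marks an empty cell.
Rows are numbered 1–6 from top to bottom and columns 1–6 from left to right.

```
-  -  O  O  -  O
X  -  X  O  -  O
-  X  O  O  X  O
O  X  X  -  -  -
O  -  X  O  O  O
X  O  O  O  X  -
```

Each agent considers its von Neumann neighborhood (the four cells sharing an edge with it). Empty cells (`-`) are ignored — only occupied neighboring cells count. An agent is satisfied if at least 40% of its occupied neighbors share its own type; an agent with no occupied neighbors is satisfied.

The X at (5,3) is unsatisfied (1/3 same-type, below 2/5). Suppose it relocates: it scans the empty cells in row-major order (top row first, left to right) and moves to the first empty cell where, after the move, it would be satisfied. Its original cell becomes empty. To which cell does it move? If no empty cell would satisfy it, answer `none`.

Vacating (5,3). Empty cells in order:
  (1,1): 1/1 same-type → satisfied — stop here.

(1,1)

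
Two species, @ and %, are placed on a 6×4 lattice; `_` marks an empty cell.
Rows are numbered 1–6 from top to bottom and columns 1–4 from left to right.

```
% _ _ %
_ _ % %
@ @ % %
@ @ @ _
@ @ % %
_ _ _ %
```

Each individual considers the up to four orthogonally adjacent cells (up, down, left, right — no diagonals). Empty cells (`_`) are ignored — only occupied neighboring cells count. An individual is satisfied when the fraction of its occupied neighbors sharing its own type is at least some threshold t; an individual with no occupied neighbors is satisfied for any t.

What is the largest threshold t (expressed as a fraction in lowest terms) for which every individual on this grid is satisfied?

1/3

(1,1)% — no occupied neighbors
(1,4)% 1/1
(2,3)% 2/2
(2,4)% 3/3
(3,1)@ 2/2
(3,2)@ 2/3
(3,3)% 2/4
(3,4)% 2/2
(4,1)@ 3/3
(4,2)@ 4/4
(4,3)@ 1/3
(5,1)@ 2/2
(5,2)@ 2/3
(5,3)% 1/3
(5,4)% 2/2
(6,4)% 1/1
The smallest same-type fraction is 1/3 at (4,3), which reduces to 1/3. Any threshold above that leaves this individual unsatisfied.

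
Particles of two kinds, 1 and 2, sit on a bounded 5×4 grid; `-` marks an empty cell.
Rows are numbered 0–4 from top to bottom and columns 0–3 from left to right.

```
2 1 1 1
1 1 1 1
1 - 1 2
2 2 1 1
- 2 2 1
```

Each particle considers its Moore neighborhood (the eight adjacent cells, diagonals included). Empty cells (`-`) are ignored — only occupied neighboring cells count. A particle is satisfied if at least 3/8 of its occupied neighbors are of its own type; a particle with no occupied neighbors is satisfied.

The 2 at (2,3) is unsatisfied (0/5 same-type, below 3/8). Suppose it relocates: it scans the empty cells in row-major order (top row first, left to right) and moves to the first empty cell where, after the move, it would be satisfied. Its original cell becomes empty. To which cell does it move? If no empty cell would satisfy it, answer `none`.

Vacating (2,3). Empty cells in order:
  (2,1): 2/8 same-type → still unsatisfied.
  (4,0): 3/3 same-type → satisfied — stop here.

(4,0)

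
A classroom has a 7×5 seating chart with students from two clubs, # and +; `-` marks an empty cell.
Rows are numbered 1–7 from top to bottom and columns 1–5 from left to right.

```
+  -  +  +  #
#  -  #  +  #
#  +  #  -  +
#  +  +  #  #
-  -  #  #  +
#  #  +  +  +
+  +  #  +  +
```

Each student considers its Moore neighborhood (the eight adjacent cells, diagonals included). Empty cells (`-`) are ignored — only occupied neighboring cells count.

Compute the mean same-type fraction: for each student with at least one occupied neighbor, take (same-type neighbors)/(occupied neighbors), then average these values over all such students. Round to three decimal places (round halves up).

(1,1)+ 0/1
(1,3)+ 2/3
(1,4)+ 2/5
(1,5)# 1/3
(2,1)# 1/3
(2,3)# 1/5
(2,4)+ 3/7
(2,5)# 1/4
(3,1)# 2/4
(3,2)+ 2/7
(3,3)# 2/6
(3,5)+ 1/4
(4,1)# 1/3
(4,2)+ 2/6
(4,3)+ 2/6
(4,4)# 4/7
(4,5)# 2/4
(5,3)# 3/7
(5,4)# 3/8
(5,5)+ 2/5
(6,1)# 1/3
(6,2)# 3/6
(6,3)+ 3/7
(6,4)+ 5/8
(6,5)+ 4/5
(7,1)+ 1/3
(7,2)+ 2/5
(7,3)# 1/5
(7,4)+ 4/5
(7,5)+ 3/3
Sum over 30 students: 0/1 + 2/3 + 2/5 + 1/3 + 1/3 + 1/5 + 3/7 + 1/4 + 2/4 + 2/7 + 2/6 + 1/4 + 1/3 + 2/6 + 2/6 + 4/7 + 2/4 + 3/7 + 3/8 + 2/5 + 1/3 + 3/6 + 3/7 + 5/8 + 4/5 + 1/3 + 2/5 + 1/5 + 4/5 + 3/3 = 1331/105; mean = 1331/105 ÷ 30 = 1331/3150 = 0.422539… → 0.423.

0.423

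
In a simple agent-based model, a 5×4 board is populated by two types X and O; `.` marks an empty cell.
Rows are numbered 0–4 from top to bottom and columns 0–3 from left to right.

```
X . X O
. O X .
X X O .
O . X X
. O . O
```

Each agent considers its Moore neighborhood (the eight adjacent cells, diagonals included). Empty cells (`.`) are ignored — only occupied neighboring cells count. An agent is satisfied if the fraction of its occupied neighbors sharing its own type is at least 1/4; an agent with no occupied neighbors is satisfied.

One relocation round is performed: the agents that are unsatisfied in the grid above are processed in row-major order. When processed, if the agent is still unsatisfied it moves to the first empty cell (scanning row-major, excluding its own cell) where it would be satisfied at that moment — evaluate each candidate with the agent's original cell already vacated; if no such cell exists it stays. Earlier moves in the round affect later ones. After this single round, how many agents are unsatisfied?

Initially unsatisfied (in order): (0,0), (0,3), (1,1), (2,2), (4,3).
  (0,0) → (0,1).
  (0,3) → (0,0).
  (1,1): now satisfied by earlier moves; stays.
  (2,2) → (1,0).
  (4,3) → (3,1).
Resulting grid:
O X X .
O O X .
X X . .
O O X X
. O . .
Unsatisfied now: (2,0).

1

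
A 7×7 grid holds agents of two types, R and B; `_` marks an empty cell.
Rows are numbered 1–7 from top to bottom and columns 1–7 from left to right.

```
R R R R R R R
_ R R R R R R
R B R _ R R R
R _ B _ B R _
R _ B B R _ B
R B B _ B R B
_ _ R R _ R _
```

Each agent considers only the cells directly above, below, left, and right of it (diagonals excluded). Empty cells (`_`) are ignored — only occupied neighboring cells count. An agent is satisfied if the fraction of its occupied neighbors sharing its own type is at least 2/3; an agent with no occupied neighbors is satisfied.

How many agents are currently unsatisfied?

14

(1,1)R 1/1 satisfied
(1,2)R 3/3 satisfied
(1,3)R 3/3 satisfied
(1,4)R 3/3 satisfied
(1,5)R 3/3 satisfied
(1,6)R 3/3 satisfied
(1,7)R 2/2 satisfied
(2,2)R 2/3 satisfied
(2,3)R 4/4 satisfied
(2,4)R 3/3 satisfied
(2,5)R 4/4 satisfied
(2,6)R 4/4 satisfied
(2,7)R 3/3 satisfied
(3,1)R 1/2 not
(3,2)B 0/3 not
(3,3)R 1/3 not
(3,5)R 2/3 satisfied
(3,6)R 4/4 satisfied
(3,7)R 2/2 satisfied
(4,1)R 2/2 satisfied
(4,3)B 1/2 not
(4,5)B 0/3 not
(4,6)R 1/2 not
(5,1)R 2/2 satisfied
(5,3)B 3/3 satisfied
(5,4)B 1/2 not
(5,5)R 0/3 not
(5,7)B 1/1 satisfied
(6,1)R 1/2 not
(6,2)B 1/2 not
(6,3)B 2/3 satisfied
(6,5)B 0/2 not
(6,6)R 1/3 not
(6,7)B 1/2 not
(7,3)R 1/2 not
(7,4)R 1/1 satisfied
(7,6)R 1/1 satisfied
Unsatisfied: (3,1), (3,2), (3,3), (4,3), (4,5), (4,6), (5,4), (5,5), (6,1), (6,2), (6,5), (6,6), (6,7), (7,3) — 14 in total.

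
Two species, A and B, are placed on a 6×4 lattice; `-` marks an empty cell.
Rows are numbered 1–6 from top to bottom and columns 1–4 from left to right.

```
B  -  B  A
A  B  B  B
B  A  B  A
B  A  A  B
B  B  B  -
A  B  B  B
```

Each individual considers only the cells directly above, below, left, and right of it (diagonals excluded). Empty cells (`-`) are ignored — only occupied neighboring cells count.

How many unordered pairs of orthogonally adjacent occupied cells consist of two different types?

18

Scan each occupied cell's neighbors to the right and below so each pair is counted once.
Row 1: B(1,1)–A(2,1)≠ B(1,3)–A(1,4)≠ B(1,3)–B(2,3)= A(1,4)–B(2,4)≠  → 3/4 unlike.
Row 2: A(2,1)–B(2,2)≠ A(2,1)–B(3,1)≠ B(2,2)–B(2,3)= B(2,2)–A(3,2)≠ B(2,3)–B(2,4)= B(2,3)–B(3,3)= B(2,4)–A(3,4)≠  → 4/7 unlike.
Row 3: B(3,1)–A(3,2)≠ B(3,1)–B(4,1)= A(3,2)–B(3,3)≠ A(3,2)–A(4,2)= B(3,3)–A(3,4)≠ B(3,3)–A(4,3)≠ A(3,4)–B(4,4)≠  → 5/7 unlike.
Row 4: B(4,1)–A(4,2)≠ B(4,1)–B(5,1)= A(4,2)–A(4,3)= A(4,2)–B(5,2)≠ A(4,3)–B(4,4)≠ A(4,3)–B(5,3)≠  → 4/6 unlike.
Row 5: B(5,1)–B(5,2)= B(5,1)–A(6,1)≠ B(5,2)–B(5,3)= B(5,2)–B(6,2)= B(5,3)–B(6,3)=  → 1/5 unlike.
Row 6: A(6,1)–B(6,2)≠ B(6,2)–B(6,3)= B(6,3)–B(6,4)=  → 1/3 unlike.
Total adjacent occupied pairs: 32; unlike-type pairs: 18.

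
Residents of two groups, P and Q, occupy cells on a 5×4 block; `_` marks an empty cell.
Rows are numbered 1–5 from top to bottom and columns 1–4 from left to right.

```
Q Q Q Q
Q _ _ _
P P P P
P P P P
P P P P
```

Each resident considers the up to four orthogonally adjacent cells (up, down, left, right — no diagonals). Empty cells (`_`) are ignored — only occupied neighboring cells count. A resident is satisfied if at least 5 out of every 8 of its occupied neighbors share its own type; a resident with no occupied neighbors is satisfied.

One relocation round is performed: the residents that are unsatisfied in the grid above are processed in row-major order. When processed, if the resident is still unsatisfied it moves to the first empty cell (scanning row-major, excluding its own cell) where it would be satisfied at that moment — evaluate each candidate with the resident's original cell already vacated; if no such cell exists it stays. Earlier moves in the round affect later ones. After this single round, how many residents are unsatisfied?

1

Initially unsatisfied (in order): (2,1).
  (2,1): no empty cell satisfies it; stays.
Resulting grid:
Q Q Q Q
Q _ _ _
P P P P
P P P P
P P P P
Unsatisfied now: (2,1).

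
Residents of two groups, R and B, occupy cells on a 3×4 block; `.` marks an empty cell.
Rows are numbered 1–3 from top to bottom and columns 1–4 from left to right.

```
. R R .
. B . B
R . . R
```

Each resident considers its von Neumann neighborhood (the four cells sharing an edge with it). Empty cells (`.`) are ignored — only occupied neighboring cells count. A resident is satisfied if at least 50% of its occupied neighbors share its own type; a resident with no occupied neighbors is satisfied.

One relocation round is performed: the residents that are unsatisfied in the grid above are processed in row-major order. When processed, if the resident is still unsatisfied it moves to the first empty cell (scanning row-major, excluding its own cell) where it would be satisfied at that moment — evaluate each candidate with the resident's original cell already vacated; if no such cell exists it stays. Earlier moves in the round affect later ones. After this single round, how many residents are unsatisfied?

0

Initially unsatisfied (in order): (2,2), (2,4), (3,4).
  (2,2) → (1,4).
  (2,4): now satisfied by earlier moves; stays.
  (3,4) → (1,1).
Resulting grid:
R R R B
. . . B
R . . .
All satisfied now.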